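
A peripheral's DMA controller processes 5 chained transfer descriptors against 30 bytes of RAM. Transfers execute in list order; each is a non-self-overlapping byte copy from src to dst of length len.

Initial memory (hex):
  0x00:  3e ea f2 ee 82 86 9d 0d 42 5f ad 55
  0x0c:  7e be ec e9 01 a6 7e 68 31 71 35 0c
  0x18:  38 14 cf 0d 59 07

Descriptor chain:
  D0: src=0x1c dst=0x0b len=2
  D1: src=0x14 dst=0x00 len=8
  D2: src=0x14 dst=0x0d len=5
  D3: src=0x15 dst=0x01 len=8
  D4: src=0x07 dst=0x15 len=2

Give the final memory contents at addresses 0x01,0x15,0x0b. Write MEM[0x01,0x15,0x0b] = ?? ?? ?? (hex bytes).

  after D0: wrote 2B at 0x0b = 5907
  after D1: wrote 8B at 0x00 = 3171350c3814cf0d
  after D2: wrote 5B at 0x0d = 3171350c38
  after D3: wrote 8B at 0x01 = 71350c3814cf0d59
  after D4: wrote 2B at 0x15 = 0d59
query mem[0x01]=0x71, mem[0x15]=0x0d, mem[0x0b]=0x59

MEM[0x01,0x15,0x0b] = 71 0d 59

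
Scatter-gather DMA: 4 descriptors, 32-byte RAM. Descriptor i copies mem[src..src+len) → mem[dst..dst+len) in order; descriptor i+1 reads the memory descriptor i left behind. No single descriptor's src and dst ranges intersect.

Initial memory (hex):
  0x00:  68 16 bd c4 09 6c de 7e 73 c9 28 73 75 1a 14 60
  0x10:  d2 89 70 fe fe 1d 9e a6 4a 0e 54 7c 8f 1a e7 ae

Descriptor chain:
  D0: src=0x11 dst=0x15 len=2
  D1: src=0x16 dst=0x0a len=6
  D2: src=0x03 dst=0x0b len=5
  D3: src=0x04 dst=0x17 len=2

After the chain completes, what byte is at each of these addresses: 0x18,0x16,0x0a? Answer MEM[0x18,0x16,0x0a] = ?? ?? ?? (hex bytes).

MEM[0x18,0x16,0x0a] = 6c 70 70

[0] 0x11->0x15 len=2 : 89 70
[1] 0x16->0x0a len=6 : 70 a6 4a 0e 54 7c
[2] 0x03->0x0b len=5 : c4 09 6c de 7e
[3] 0x04->0x17 len=2 : 09 6c
query mem[0x18]=0x6c, mem[0x16]=0x70, mem[0x0a]=0x70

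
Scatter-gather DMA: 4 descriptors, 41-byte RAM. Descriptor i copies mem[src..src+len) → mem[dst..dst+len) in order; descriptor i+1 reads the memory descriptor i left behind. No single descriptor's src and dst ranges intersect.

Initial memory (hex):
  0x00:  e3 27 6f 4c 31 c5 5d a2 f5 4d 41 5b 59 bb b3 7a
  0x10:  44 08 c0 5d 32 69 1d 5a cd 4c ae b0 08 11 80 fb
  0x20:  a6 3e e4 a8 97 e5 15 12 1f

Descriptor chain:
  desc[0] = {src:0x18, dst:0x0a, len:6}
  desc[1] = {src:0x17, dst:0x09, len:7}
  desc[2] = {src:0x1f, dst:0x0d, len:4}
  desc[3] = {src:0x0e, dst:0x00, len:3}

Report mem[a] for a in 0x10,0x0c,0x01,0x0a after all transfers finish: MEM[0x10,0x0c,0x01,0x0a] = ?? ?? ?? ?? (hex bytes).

MEM[0x10,0x0c,0x01,0x0a] = e4 ae 3e cd

D0: mem[0x0a..0x0f] <- [cd 4c ae b0 08 11]
D1: mem[0x09..0x0f] <- [5a cd 4c ae b0 08 11]
D2: mem[0x0d..0x10] <- [fb a6 3e e4]
D3: mem[0x00..0x02] <- [a6 3e e4]
query mem[0x10]=0xe4, mem[0x0c]=0xae, mem[0x01]=0x3e, mem[0x0a]=0xcd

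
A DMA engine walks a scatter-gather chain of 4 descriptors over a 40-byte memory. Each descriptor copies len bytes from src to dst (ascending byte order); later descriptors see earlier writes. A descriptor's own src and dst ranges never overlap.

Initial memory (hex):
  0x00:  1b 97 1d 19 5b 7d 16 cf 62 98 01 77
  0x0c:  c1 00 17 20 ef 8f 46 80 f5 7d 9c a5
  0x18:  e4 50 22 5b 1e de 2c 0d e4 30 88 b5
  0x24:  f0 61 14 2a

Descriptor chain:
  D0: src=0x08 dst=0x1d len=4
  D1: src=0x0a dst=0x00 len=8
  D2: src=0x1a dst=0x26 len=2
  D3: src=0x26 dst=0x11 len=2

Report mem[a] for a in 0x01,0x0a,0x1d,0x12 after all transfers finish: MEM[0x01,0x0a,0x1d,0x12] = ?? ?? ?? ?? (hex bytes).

  after D0: wrote 4B at 0x1d = 62980177
  after D1: wrote 8B at 0x00 = 0177c1001720ef8f
  after D2: wrote 2B at 0x26 = 225b
  after D3: wrote 2B at 0x11 = 225b
query mem[0x01]=0x77, mem[0x0a]=0x01, mem[0x1d]=0x62, mem[0x12]=0x5b

MEM[0x01,0x0a,0x1d,0x12] = 77 01 62 5b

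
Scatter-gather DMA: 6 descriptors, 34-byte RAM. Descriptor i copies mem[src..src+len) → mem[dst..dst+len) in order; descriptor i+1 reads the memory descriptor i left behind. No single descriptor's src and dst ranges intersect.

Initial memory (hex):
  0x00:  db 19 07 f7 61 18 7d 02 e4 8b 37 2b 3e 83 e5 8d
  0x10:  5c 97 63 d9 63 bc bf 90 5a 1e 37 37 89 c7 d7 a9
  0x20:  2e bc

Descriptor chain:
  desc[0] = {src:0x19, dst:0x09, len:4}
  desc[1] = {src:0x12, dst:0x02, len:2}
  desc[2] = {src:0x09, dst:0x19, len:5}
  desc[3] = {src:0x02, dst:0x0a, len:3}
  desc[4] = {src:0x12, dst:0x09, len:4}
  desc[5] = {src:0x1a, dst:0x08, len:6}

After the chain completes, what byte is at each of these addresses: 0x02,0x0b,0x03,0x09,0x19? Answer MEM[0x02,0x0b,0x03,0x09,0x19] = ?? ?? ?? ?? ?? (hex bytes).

MEM[0x02,0x0b,0x03,0x09,0x19] = 63 83 d9 37 1e

  after D0: wrote 4B at 0x09 = 1e373789
  after D1: wrote 2B at 0x02 = 63d9
  after D2: wrote 5B at 0x19 = 1e37378983
  after D3: wrote 3B at 0x0a = 63d961
  after D4: wrote 4B at 0x09 = 63d963bc
  after D5: wrote 6B at 0x08 = 37378983d7a9
query mem[0x02]=0x63, mem[0x0b]=0x83, mem[0x03]=0xd9, mem[0x09]=0x37, mem[0x19]=0x1e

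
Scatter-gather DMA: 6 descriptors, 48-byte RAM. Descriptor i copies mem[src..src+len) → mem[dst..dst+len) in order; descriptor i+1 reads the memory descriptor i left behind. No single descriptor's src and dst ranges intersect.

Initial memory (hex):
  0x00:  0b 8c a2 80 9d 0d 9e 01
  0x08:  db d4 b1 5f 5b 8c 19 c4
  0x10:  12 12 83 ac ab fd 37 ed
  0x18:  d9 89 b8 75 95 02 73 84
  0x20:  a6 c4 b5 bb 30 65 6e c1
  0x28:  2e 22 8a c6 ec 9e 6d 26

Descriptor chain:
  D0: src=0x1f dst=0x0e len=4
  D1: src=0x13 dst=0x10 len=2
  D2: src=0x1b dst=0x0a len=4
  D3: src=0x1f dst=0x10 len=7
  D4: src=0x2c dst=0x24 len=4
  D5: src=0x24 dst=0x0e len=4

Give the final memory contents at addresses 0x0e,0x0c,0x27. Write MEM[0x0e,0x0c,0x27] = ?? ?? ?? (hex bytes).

D0: mem[0x0e..0x11] <- [84 a6 c4 b5]
D1: mem[0x10..0x11] <- [ac ab]
D2: mem[0x0a..0x0d] <- [75 95 02 73]
D3: mem[0x10..0x16] <- [84 a6 c4 b5 bb 30 65]
D4: mem[0x24..0x27] <- [ec 9e 6d 26]
D5: mem[0x0e..0x11] <- [ec 9e 6d 26]
query mem[0x0e]=0xec, mem[0x0c]=0x02, mem[0x27]=0x26

MEM[0x0e,0x0c,0x27] = ec 02 26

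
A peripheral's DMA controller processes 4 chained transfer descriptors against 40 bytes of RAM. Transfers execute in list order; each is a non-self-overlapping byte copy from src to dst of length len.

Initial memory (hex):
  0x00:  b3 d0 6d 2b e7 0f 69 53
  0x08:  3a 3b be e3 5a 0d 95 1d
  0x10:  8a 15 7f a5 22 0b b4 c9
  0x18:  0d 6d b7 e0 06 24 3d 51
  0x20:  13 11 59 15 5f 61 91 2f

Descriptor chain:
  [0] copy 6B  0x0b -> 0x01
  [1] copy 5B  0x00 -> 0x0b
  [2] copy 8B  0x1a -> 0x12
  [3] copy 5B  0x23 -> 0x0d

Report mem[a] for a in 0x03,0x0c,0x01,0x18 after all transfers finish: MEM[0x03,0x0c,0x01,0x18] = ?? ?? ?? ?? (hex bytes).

MEM[0x03,0x0c,0x01,0x18] = 0d e3 e3 13

D0: mem[0x01..0x06] <- [e3 5a 0d 95 1d 8a]
D1: mem[0x0b..0x0f] <- [b3 e3 5a 0d 95]
D2: mem[0x12..0x19] <- [b7 e0 06 24 3d 51 13 11]
D3: mem[0x0d..0x11] <- [15 5f 61 91 2f]
query mem[0x03]=0x0d, mem[0x0c]=0xe3, mem[0x01]=0xe3, mem[0x18]=0x13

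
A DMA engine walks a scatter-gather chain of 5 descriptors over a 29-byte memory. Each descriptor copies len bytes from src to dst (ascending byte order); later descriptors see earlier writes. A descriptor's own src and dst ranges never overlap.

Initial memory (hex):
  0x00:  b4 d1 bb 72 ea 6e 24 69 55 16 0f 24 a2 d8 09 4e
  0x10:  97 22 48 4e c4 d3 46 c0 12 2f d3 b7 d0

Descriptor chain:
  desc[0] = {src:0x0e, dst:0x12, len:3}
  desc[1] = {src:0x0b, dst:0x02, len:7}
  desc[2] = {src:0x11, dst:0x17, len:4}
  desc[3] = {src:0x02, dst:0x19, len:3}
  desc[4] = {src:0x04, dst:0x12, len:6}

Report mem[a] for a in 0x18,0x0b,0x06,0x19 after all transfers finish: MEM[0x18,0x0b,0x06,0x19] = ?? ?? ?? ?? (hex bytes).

MEM[0x18,0x0b,0x06,0x19] = 09 24 4e 24

#0 dst[0x12+3] := {0x09,0x4e,0x97}
#1 dst[0x02+7] := {0x24,0xa2,0xd8,0x09,0x4e,0x97,0x22}
#2 dst[0x17+4] := {0x22,0x09,0x4e,0x97}
#3 dst[0x19+3] := {0x24,0xa2,0xd8}
#4 dst[0x12+6] := {0xd8,0x09,0x4e,0x97,0x22,0x16}
query mem[0x18]=0x09, mem[0x0b]=0x24, mem[0x06]=0x4e, mem[0x19]=0x24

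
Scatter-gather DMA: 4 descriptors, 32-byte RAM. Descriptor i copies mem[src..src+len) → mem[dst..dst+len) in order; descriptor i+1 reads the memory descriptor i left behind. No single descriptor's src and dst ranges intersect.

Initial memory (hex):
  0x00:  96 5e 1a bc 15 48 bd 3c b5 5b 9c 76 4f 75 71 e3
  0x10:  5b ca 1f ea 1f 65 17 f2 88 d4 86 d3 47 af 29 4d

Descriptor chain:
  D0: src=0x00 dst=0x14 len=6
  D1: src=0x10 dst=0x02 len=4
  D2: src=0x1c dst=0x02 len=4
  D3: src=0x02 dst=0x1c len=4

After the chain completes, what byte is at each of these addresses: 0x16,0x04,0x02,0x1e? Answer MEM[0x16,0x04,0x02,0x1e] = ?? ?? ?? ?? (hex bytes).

MEM[0x16,0x04,0x02,0x1e] = 1a 29 47 29

#0 dst[0x14+6] := {0x96,0x5e,0x1a,0xbc,0x15,0x48}
#1 dst[0x02+4] := {0x5b,0xca,0x1f,0xea}
#2 dst[0x02+4] := {0x47,0xaf,0x29,0x4d}
#3 dst[0x1c+4] := {0x47,0xaf,0x29,0x4d}
query mem[0x16]=0x1a, mem[0x04]=0x29, mem[0x02]=0x47, mem[0x1e]=0x29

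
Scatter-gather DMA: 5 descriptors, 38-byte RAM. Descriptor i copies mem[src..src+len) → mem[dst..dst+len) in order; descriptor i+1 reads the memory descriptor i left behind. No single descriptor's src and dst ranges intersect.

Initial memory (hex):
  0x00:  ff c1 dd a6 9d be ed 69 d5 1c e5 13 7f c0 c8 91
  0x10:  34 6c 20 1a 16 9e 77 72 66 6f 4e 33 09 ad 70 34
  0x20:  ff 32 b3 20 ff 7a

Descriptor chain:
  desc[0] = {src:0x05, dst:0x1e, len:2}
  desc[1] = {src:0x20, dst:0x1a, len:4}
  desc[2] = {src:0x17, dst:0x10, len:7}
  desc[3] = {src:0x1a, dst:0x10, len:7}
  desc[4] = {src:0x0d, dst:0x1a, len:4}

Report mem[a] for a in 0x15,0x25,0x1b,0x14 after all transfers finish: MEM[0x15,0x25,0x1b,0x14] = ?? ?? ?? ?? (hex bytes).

MEM[0x15,0x25,0x1b,0x14] = ed 7a c8 be

#0 dst[0x1e+2] := {0xbe,0xed}
#1 dst[0x1a+4] := {0xff,0x32,0xb3,0x20}
#2 dst[0x10+7] := {0x72,0x66,0x6f,0xff,0x32,0xb3,0x20}
#3 dst[0x10+7] := {0xff,0x32,0xb3,0x20,0xbe,0xed,0xff}
#4 dst[0x1a+4] := {0xc0,0xc8,0x91,0xff}
query mem[0x15]=0xed, mem[0x25]=0x7a, mem[0x1b]=0xc8, mem[0x14]=0xbe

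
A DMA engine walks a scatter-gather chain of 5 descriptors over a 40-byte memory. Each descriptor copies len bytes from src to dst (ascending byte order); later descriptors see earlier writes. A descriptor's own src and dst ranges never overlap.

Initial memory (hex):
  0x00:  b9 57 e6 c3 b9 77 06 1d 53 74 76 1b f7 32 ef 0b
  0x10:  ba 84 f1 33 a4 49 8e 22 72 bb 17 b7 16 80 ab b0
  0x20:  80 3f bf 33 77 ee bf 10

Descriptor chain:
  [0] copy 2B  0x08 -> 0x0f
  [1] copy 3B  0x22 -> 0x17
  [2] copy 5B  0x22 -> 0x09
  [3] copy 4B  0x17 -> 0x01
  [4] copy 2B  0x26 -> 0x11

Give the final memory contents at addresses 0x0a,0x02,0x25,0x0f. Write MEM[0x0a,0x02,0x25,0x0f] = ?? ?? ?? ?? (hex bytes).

[0] 0x08->0x0f len=2 : 53 74
[1] 0x22->0x17 len=3 : bf 33 77
[2] 0x22->0x09 len=5 : bf 33 77 ee bf
[3] 0x17->0x01 len=4 : bf 33 77 17
[4] 0x26->0x11 len=2 : bf 10
query mem[0x0a]=0x33, mem[0x02]=0x33, mem[0x25]=0xee, mem[0x0f]=0x53

MEM[0x0a,0x02,0x25,0x0f] = 33 33 ee 53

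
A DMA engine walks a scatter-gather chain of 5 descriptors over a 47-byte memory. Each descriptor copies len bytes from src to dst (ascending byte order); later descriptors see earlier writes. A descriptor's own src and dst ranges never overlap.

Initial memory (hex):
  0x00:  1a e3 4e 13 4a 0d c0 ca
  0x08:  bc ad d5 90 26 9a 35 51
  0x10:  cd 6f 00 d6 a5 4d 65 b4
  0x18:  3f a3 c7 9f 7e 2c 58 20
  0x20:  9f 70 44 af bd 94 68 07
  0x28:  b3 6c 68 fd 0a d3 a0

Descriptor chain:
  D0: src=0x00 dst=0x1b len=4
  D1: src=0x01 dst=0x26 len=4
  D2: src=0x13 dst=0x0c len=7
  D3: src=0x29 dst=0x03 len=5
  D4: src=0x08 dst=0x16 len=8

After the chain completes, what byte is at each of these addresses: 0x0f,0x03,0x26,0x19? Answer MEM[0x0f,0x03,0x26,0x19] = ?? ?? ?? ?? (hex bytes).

MEM[0x0f,0x03,0x26,0x19] = 65 4a e3 90

[0] 0x00->0x1b len=4 : 1a e3 4e 13
[1] 0x01->0x26 len=4 : e3 4e 13 4a
[2] 0x13->0x0c len=7 : d6 a5 4d 65 b4 3f a3
[3] 0x29->0x03 len=5 : 4a 68 fd 0a d3
[4] 0x08->0x16 len=8 : bc ad d5 90 d6 a5 4d 65
query mem[0x0f]=0x65, mem[0x03]=0x4a, mem[0x26]=0xe3, mem[0x19]=0x90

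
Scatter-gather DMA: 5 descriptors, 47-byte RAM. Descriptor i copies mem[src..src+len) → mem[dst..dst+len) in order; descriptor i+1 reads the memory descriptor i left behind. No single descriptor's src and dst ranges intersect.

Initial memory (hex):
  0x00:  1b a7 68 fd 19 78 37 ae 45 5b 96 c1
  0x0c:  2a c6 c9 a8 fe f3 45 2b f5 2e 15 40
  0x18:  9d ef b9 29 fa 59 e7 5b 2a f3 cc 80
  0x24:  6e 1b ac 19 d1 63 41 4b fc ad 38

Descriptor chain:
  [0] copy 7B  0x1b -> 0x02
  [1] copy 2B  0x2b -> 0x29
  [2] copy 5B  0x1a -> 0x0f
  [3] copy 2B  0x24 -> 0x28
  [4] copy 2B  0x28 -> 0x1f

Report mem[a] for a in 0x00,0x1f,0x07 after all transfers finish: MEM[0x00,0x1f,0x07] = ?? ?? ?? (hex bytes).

MEM[0x00,0x1f,0x07] = 1b 6e 2a

  after D0: wrote 7B at 0x02 = 29fa59e75b2af3
  after D1: wrote 2B at 0x29 = 4bfc
  after D2: wrote 5B at 0x0f = b929fa59e7
  after D3: wrote 2B at 0x28 = 6e1b
  after D4: wrote 2B at 0x1f = 6e1b
query mem[0x00]=0x1b, mem[0x1f]=0x6e, mem[0x07]=0x2a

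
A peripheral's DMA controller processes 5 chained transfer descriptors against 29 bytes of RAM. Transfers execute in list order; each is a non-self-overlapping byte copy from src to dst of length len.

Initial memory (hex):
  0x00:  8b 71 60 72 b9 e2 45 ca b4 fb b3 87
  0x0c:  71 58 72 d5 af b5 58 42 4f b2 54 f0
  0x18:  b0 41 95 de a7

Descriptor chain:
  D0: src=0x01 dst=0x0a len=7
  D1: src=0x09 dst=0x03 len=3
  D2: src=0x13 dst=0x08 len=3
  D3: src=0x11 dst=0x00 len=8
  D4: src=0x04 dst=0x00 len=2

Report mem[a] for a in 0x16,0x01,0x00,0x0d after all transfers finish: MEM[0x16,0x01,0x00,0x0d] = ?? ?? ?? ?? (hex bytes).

  after D0: wrote 7B at 0x0a = 716072b9e245ca
  after D1: wrote 3B at 0x03 = fb7160
  after D2: wrote 3B at 0x08 = 424fb2
  after D3: wrote 8B at 0x00 = b558424fb254f0b0
  after D4: wrote 2B at 0x00 = b254
query mem[0x16]=0x54, mem[0x01]=0x54, mem[0x00]=0xb2, mem[0x0d]=0xb9

MEM[0x16,0x01,0x00,0x0d] = 54 54 b2 b9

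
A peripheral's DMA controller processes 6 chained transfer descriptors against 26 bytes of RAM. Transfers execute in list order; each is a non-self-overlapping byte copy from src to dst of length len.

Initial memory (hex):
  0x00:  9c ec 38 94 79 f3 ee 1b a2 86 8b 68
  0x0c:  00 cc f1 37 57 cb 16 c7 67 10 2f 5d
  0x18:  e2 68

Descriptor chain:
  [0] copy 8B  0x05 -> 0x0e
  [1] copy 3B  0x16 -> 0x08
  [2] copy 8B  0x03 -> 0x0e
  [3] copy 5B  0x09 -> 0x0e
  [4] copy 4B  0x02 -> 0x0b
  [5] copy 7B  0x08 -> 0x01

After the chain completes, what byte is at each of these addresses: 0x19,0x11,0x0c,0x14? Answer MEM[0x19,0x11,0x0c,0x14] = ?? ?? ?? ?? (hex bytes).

D0: mem[0x0e..0x15] <- [f3 ee 1b a2 86 8b 68 00]
D1: mem[0x08..0x0a] <- [2f 5d e2]
D2: mem[0x0e..0x15] <- [94 79 f3 ee 1b 2f 5d e2]
D3: mem[0x0e..0x12] <- [5d e2 68 00 cc]
D4: mem[0x0b..0x0e] <- [38 94 79 f3]
D5: mem[0x01..0x07] <- [2f 5d e2 38 94 79 f3]
query mem[0x19]=0x68, mem[0x11]=0x00, mem[0x0c]=0x94, mem[0x14]=0x5d

MEM[0x19,0x11,0x0c,0x14] = 68 00 94 5d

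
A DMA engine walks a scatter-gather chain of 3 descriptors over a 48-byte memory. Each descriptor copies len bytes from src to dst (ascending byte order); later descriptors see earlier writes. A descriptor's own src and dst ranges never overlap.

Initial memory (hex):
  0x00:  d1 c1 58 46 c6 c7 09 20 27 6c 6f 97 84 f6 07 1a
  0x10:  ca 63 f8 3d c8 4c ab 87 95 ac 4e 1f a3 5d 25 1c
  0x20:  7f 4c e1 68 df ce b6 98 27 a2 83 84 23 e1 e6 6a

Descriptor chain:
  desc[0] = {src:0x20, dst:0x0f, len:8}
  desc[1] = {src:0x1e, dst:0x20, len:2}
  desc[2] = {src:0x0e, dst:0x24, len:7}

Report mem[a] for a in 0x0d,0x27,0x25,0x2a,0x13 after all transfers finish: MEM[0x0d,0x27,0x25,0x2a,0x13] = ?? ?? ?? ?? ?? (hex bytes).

MEM[0x0d,0x27,0x25,0x2a,0x13] = f6 e1 7f ce df

  after D0: wrote 8B at 0x0f = 7f4ce168dfceb698
  after D1: wrote 2B at 0x20 = 251c
  after D2: wrote 7B at 0x24 = 077f4ce168dfce
query mem[0x0d]=0xf6, mem[0x27]=0xe1, mem[0x25]=0x7f, mem[0x2a]=0xce, mem[0x13]=0xdf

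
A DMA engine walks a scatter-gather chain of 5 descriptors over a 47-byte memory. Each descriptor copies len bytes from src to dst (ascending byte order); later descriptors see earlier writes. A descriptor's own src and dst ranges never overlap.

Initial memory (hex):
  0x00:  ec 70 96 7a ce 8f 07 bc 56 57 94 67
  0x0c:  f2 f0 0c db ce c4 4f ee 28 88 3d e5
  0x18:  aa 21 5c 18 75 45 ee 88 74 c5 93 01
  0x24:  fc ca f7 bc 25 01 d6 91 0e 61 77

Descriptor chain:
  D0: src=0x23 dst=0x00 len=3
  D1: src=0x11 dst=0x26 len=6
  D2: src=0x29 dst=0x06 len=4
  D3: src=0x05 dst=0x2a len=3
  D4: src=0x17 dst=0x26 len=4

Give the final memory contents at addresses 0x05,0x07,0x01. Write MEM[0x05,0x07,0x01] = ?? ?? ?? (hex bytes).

MEM[0x05,0x07,0x01] = 8f 88 fc

#0 dst[0x00+3] := {0x01,0xfc,0xca}
#1 dst[0x26+6] := {0xc4,0x4f,0xee,0x28,0x88,0x3d}
#2 dst[0x06+4] := {0x28,0x88,0x3d,0x0e}
#3 dst[0x2a+3] := {0x8f,0x28,0x88}
#4 dst[0x26+4] := {0xe5,0xaa,0x21,0x5c}
query mem[0x05]=0x8f, mem[0x07]=0x88, mem[0x01]=0xfc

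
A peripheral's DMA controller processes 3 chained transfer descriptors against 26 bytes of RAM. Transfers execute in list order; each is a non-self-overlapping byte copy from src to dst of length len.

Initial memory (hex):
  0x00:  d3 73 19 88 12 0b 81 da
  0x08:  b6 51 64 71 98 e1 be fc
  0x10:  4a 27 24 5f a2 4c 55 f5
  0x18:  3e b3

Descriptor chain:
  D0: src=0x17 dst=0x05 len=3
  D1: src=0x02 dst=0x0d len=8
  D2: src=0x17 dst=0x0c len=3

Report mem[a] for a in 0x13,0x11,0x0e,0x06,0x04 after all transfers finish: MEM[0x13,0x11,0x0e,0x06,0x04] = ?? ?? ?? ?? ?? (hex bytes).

#0 dst[0x05+3] := {0xf5,0x3e,0xb3}
#1 dst[0x0d+8] := {0x19,0x88,0x12,0xf5,0x3e,0xb3,0xb6,0x51}
#2 dst[0x0c+3] := {0xf5,0x3e,0xb3}
query mem[0x13]=0xb6, mem[0x11]=0x3e, mem[0x0e]=0xb3, mem[0x06]=0x3e, mem[0x04]=0x12

MEM[0x13,0x11,0x0e,0x06,0x04] = b6 3e b3 3e 12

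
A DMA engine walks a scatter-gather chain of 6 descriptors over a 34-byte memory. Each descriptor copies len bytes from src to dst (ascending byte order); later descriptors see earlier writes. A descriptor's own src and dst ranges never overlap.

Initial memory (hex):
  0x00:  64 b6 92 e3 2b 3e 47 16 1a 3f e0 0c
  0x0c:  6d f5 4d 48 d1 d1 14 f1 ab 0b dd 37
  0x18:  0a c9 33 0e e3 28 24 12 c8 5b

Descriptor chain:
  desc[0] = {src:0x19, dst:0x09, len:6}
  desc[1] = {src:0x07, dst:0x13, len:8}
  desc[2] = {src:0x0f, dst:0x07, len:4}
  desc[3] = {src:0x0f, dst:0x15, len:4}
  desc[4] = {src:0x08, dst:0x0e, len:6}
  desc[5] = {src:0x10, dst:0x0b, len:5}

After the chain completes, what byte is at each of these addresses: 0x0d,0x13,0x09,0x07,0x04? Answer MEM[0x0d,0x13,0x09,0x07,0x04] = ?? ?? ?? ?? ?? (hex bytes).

D0: mem[0x09..0x0e] <- [c9 33 0e e3 28 24]
D1: mem[0x13..0x1a] <- [16 1a c9 33 0e e3 28 24]
D2: mem[0x07..0x0a] <- [48 d1 d1 14]
D3: mem[0x15..0x18] <- [48 d1 d1 14]
D4: mem[0x0e..0x13] <- [d1 d1 14 0e e3 28]
D5: mem[0x0b..0x0f] <- [14 0e e3 28 1a]
query mem[0x0d]=0xe3, mem[0x13]=0x28, mem[0x09]=0xd1, mem[0x07]=0x48, mem[0x04]=0x2b

MEM[0x0d,0x13,0x09,0x07,0x04] = e3 28 d1 48 2b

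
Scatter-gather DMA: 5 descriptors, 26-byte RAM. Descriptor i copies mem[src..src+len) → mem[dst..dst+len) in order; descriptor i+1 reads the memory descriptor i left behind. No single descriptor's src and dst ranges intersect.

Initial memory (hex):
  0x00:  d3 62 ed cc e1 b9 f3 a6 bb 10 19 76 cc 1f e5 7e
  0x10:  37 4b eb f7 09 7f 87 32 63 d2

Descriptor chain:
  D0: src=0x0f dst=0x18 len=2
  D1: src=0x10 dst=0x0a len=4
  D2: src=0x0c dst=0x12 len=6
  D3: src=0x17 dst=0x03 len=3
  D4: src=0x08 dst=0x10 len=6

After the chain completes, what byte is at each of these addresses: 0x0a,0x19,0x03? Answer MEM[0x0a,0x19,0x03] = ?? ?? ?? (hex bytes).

  after D0: wrote 2B at 0x18 = 7e37
  after D1: wrote 4B at 0x0a = 374bebf7
  after D2: wrote 6B at 0x12 = ebf7e57e374b
  after D3: wrote 3B at 0x03 = 4b7e37
  after D4: wrote 6B at 0x10 = bb10374bebf7
query mem[0x0a]=0x37, mem[0x19]=0x37, mem[0x03]=0x4b

MEM[0x0a,0x19,0x03] = 37 37 4b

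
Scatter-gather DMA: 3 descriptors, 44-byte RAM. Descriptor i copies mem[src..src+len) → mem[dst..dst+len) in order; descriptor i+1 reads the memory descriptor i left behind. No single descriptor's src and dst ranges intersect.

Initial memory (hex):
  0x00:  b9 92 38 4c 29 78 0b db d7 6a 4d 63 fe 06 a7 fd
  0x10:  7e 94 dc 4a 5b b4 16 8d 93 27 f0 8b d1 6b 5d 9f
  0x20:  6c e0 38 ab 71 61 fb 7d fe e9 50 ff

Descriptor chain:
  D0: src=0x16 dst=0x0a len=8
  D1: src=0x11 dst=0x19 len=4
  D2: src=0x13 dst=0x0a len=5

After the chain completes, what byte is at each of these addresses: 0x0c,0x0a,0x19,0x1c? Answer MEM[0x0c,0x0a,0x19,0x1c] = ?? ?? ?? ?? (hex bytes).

MEM[0x0c,0x0a,0x19,0x1c] = b4 4a 6b 5b

  after D0: wrote 8B at 0x0a = 168d9327f08bd16b
  after D1: wrote 4B at 0x19 = 6bdc4a5b
  after D2: wrote 5B at 0x0a = 4a5bb4168d
query mem[0x0c]=0xb4, mem[0x0a]=0x4a, mem[0x19]=0x6b, mem[0x1c]=0x5b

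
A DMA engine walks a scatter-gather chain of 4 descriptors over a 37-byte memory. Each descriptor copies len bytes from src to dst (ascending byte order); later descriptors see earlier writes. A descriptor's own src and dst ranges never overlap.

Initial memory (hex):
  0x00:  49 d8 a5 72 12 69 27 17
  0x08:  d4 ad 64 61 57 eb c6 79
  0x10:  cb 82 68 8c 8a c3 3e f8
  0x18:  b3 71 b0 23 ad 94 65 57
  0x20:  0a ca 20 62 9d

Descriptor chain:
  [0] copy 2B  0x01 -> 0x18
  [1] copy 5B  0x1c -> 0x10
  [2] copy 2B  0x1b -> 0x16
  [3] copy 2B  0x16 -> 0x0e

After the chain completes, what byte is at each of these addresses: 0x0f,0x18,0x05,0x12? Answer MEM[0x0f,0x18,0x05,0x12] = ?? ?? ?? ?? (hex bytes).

MEM[0x0f,0x18,0x05,0x12] = ad d8 69 65

[0] 0x01->0x18 len=2 : d8 a5
[1] 0x1c->0x10 len=5 : ad 94 65 57 0a
[2] 0x1b->0x16 len=2 : 23 ad
[3] 0x16->0x0e len=2 : 23 ad
query mem[0x0f]=0xad, mem[0x18]=0xd8, mem[0x05]=0x69, mem[0x12]=0x65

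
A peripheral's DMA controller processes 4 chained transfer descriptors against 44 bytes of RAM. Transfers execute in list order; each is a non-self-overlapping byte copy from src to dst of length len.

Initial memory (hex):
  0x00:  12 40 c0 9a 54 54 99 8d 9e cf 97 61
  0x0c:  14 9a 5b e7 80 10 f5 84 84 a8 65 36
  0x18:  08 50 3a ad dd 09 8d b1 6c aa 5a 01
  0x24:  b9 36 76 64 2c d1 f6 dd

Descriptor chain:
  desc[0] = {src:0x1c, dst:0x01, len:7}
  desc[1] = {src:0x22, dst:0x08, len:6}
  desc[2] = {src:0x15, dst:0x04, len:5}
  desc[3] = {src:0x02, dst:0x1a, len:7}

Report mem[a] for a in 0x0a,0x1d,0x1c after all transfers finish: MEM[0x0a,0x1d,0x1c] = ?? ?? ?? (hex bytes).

MEM[0x0a,0x1d,0x1c] = b9 65 a8

#0 dst[0x01+7] := {0xdd,0x09,0x8d,0xb1,0x6c,0xaa,0x5a}
#1 dst[0x08+6] := {0x5a,0x01,0xb9,0x36,0x76,0x64}
#2 dst[0x04+5] := {0xa8,0x65,0x36,0x08,0x50}
#3 dst[0x1a+7] := {0x09,0x8d,0xa8,0x65,0x36,0x08,0x50}
query mem[0x0a]=0xb9, mem[0x1d]=0x65, mem[0x1c]=0xa8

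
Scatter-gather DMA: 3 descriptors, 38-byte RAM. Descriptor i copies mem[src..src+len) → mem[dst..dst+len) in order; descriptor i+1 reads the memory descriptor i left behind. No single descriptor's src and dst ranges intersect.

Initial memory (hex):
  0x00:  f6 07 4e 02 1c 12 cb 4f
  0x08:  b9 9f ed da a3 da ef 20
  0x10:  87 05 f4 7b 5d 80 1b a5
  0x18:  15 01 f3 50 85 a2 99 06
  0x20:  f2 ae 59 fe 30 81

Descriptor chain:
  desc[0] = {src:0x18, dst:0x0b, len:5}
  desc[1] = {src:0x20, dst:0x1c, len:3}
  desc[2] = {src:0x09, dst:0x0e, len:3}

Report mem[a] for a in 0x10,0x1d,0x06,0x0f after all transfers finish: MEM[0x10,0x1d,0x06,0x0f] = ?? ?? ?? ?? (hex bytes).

MEM[0x10,0x1d,0x06,0x0f] = 15 ae cb ed

[0] 0x18->0x0b len=5 : 15 01 f3 50 85
[1] 0x20->0x1c len=3 : f2 ae 59
[2] 0x09->0x0e len=3 : 9f ed 15
query mem[0x10]=0x15, mem[0x1d]=0xae, mem[0x06]=0xcb, mem[0x0f]=0xed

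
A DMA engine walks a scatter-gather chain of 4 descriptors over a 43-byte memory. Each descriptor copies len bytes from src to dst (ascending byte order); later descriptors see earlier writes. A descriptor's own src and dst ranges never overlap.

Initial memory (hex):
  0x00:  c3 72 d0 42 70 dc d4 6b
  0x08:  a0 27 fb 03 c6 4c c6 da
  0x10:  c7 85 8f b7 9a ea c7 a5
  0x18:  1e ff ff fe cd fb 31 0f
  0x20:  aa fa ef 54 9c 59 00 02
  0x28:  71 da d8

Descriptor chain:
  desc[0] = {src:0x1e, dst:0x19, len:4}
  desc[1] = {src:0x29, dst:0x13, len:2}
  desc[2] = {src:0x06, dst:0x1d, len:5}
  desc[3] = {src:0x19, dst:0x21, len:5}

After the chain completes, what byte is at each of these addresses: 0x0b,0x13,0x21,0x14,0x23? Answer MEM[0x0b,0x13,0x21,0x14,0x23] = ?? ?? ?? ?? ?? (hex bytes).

MEM[0x0b,0x13,0x21,0x14,0x23] = 03 da 31 d8 aa

[0] 0x1e->0x19 len=4 : 31 0f aa fa
[1] 0x29->0x13 len=2 : da d8
[2] 0x06->0x1d len=5 : d4 6b a0 27 fb
[3] 0x19->0x21 len=5 : 31 0f aa fa d4
query mem[0x0b]=0x03, mem[0x13]=0xda, mem[0x21]=0x31, mem[0x14]=0xd8, mem[0x23]=0xaa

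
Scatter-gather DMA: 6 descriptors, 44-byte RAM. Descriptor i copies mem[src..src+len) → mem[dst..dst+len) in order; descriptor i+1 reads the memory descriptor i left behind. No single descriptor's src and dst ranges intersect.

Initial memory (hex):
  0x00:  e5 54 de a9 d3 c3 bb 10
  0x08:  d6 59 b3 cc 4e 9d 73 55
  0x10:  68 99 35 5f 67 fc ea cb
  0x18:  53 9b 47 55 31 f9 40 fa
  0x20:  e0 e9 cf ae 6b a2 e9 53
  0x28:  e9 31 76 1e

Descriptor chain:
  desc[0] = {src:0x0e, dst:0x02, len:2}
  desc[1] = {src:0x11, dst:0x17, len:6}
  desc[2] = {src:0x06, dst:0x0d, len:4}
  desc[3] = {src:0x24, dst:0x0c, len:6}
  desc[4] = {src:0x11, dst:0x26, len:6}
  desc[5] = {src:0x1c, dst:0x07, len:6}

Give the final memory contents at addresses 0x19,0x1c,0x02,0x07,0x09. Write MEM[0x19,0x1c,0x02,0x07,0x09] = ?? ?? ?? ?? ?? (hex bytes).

MEM[0x19,0x1c,0x02,0x07,0x09] = 5f ea 73 ea 40

#0 dst[0x02+2] := {0x73,0x55}
#1 dst[0x17+6] := {0x99,0x35,0x5f,0x67,0xfc,0xea}
#2 dst[0x0d+4] := {0xbb,0x10,0xd6,0x59}
#3 dst[0x0c+6] := {0x6b,0xa2,0xe9,0x53,0xe9,0x31}
#4 dst[0x26+6] := {0x31,0x35,0x5f,0x67,0xfc,0xea}
#5 dst[0x07+6] := {0xea,0xf9,0x40,0xfa,0xe0,0xe9}
query mem[0x19]=0x5f, mem[0x1c]=0xea, mem[0x02]=0x73, mem[0x07]=0xea, mem[0x09]=0x40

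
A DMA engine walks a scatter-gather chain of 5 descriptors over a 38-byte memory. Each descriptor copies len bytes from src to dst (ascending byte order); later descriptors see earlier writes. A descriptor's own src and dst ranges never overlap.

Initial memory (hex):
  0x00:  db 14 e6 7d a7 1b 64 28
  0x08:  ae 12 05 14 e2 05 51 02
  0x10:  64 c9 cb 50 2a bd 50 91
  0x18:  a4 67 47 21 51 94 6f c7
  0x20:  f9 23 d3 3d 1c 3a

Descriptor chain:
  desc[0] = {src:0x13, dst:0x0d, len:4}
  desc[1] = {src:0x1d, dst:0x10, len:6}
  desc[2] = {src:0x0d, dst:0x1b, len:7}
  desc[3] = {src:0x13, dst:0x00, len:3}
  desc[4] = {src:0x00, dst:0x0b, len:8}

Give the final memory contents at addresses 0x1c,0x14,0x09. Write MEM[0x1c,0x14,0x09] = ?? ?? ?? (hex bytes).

#0 dst[0x0d+4] := {0x50,0x2a,0xbd,0x50}
#1 dst[0x10+6] := {0x94,0x6f,0xc7,0xf9,0x23,0xd3}
#2 dst[0x1b+7] := {0x50,0x2a,0xbd,0x94,0x6f,0xc7,0xf9}
#3 dst[0x00+3] := {0xf9,0x23,0xd3}
#4 dst[0x0b+8] := {0xf9,0x23,0xd3,0x7d,0xa7,0x1b,0x64,0x28}
query mem[0x1c]=0x2a, mem[0x14]=0x23, mem[0x09]=0x12

MEM[0x1c,0x14,0x09] = 2a 23 12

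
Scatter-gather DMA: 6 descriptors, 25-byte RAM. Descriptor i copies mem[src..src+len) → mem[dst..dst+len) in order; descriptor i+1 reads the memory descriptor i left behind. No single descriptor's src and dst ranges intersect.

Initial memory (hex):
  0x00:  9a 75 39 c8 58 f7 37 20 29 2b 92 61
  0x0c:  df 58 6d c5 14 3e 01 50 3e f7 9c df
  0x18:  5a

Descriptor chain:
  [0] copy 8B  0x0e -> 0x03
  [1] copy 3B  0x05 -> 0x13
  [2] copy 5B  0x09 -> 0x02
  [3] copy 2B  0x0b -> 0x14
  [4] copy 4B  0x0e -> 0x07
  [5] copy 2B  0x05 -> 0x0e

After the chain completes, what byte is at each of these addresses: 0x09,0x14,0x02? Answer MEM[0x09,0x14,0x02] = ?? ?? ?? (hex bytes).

MEM[0x09,0x14,0x02] = 14 61 3e

D0: mem[0x03..0x0a] <- [6d c5 14 3e 01 50 3e f7]
D1: mem[0x13..0x15] <- [14 3e 01]
D2: mem[0x02..0x06] <- [3e f7 61 df 58]
D3: mem[0x14..0x15] <- [61 df]
D4: mem[0x07..0x0a] <- [6d c5 14 3e]
D5: mem[0x0e..0x0f] <- [df 58]
query mem[0x09]=0x14, mem[0x14]=0x61, mem[0x02]=0x3e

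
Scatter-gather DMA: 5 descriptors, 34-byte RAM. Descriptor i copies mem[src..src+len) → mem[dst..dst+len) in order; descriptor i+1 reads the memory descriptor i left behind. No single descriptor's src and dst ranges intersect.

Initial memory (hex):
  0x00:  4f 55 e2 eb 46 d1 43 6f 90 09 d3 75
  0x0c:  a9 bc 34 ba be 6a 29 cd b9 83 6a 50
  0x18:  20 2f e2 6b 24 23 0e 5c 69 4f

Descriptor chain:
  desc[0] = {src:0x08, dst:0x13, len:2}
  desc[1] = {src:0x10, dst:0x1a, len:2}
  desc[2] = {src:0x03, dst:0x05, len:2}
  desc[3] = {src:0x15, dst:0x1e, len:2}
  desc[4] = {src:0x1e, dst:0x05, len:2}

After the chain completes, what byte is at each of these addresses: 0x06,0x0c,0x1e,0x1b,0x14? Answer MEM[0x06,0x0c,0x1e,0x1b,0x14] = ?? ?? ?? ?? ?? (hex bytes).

MEM[0x06,0x0c,0x1e,0x1b,0x14] = 6a a9 83 6a 09

D0: mem[0x13..0x14] <- [90 09]
D1: mem[0x1a..0x1b] <- [be 6a]
D2: mem[0x05..0x06] <- [eb 46]
D3: mem[0x1e..0x1f] <- [83 6a]
D4: mem[0x05..0x06] <- [83 6a]
query mem[0x06]=0x6a, mem[0x0c]=0xa9, mem[0x1e]=0x83, mem[0x1b]=0x6a, mem[0x14]=0x09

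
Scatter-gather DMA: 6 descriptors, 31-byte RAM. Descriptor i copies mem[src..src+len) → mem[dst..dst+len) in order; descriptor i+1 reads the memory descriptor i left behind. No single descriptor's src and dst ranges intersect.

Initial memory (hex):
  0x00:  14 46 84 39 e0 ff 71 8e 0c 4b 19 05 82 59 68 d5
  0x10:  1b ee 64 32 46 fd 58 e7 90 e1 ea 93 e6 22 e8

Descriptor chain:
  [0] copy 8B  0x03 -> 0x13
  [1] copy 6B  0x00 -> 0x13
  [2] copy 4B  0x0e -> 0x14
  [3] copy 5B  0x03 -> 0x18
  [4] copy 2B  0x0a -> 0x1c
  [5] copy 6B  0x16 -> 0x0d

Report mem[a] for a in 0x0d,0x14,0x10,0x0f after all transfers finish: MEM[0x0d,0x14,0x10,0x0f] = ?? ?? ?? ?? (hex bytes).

#0 dst[0x13+8] := {0x39,0xe0,0xff,0x71,0x8e,0x0c,0x4b,0x19}
#1 dst[0x13+6] := {0x14,0x46,0x84,0x39,0xe0,0xff}
#2 dst[0x14+4] := {0x68,0xd5,0x1b,0xee}
#3 dst[0x18+5] := {0x39,0xe0,0xff,0x71,0x8e}
#4 dst[0x1c+2] := {0x19,0x05}
#5 dst[0x0d+6] := {0x1b,0xee,0x39,0xe0,0xff,0x71}
query mem[0x0d]=0x1b, mem[0x14]=0x68, mem[0x10]=0xe0, mem[0x0f]=0x39

MEM[0x0d,0x14,0x10,0x0f] = 1b 68 e0 39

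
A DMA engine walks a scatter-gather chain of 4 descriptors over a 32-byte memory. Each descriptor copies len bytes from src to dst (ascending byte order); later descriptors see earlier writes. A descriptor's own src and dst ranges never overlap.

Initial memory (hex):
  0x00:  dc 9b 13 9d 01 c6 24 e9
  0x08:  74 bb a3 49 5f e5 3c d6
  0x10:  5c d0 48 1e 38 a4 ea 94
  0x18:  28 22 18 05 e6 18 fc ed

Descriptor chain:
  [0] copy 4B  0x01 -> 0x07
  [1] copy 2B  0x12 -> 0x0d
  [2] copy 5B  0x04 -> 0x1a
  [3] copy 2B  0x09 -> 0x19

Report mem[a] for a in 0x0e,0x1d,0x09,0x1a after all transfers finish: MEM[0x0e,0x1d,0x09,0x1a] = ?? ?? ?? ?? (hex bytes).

MEM[0x0e,0x1d,0x09,0x1a] = 1e 9b 9d 01

[0] 0x01->0x07 len=4 : 9b 13 9d 01
[1] 0x12->0x0d len=2 : 48 1e
[2] 0x04->0x1a len=5 : 01 c6 24 9b 13
[3] 0x09->0x19 len=2 : 9d 01
query mem[0x0e]=0x1e, mem[0x1d]=0x9b, mem[0x09]=0x9d, mem[0x1a]=0x01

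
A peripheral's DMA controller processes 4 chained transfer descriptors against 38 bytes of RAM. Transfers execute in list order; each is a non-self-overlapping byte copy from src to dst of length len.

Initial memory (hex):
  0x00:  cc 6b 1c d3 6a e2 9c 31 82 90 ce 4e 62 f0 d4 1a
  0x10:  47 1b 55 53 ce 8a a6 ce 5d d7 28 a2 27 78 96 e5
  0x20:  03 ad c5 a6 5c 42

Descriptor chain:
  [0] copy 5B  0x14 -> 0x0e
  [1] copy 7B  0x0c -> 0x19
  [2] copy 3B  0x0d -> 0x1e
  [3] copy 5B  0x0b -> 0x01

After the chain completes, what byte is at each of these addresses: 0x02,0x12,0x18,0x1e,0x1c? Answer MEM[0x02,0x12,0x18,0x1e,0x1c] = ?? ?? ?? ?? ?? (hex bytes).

[0] 0x14->0x0e len=5 : ce 8a a6 ce 5d
[1] 0x0c->0x19 len=7 : 62 f0 ce 8a a6 ce 5d
[2] 0x0d->0x1e len=3 : f0 ce 8a
[3] 0x0b->0x01 len=5 : 4e 62 f0 ce 8a
query mem[0x02]=0x62, mem[0x12]=0x5d, mem[0x18]=0x5d, mem[0x1e]=0xf0, mem[0x1c]=0x8a

MEM[0x02,0x12,0x18,0x1e,0x1c] = 62 5d 5d f0 8a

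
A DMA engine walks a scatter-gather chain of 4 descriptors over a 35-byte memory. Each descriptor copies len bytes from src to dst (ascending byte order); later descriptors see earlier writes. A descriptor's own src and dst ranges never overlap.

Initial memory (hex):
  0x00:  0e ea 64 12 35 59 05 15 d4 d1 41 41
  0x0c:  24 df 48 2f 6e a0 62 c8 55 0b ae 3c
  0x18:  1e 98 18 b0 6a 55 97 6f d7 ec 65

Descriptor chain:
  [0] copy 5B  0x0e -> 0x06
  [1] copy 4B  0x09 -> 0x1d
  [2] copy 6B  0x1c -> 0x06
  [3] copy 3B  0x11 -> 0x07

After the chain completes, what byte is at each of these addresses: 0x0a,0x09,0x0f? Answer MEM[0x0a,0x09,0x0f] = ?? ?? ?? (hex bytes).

MEM[0x0a,0x09,0x0f] = 24 c8 2f

#0 dst[0x06+5] := {0x48,0x2f,0x6e,0xa0,0x62}
#1 dst[0x1d+4] := {0xa0,0x62,0x41,0x24}
#2 dst[0x06+6] := {0x6a,0xa0,0x62,0x41,0x24,0xec}
#3 dst[0x07+3] := {0xa0,0x62,0xc8}
query mem[0x0a]=0x24, mem[0x09]=0xc8, mem[0x0f]=0x2f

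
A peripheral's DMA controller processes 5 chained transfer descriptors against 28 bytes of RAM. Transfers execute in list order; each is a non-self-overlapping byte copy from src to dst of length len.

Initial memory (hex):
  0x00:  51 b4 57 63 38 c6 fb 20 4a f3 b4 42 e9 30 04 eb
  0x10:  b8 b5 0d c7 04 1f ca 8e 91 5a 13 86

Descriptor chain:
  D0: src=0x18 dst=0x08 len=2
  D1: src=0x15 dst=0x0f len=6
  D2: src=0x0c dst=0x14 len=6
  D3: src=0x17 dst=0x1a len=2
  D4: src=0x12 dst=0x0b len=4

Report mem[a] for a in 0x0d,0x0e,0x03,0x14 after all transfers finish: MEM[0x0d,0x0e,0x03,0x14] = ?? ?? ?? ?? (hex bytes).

MEM[0x0d,0x0e,0x03,0x14] = e9 30 63 e9

[0] 0x18->0x08 len=2 : 91 5a
[1] 0x15->0x0f len=6 : 1f ca 8e 91 5a 13
[2] 0x0c->0x14 len=6 : e9 30 04 1f ca 8e
[3] 0x17->0x1a len=2 : 1f ca
[4] 0x12->0x0b len=4 : 91 5a e9 30
query mem[0x0d]=0xe9, mem[0x0e]=0x30, mem[0x03]=0x63, mem[0x14]=0xe9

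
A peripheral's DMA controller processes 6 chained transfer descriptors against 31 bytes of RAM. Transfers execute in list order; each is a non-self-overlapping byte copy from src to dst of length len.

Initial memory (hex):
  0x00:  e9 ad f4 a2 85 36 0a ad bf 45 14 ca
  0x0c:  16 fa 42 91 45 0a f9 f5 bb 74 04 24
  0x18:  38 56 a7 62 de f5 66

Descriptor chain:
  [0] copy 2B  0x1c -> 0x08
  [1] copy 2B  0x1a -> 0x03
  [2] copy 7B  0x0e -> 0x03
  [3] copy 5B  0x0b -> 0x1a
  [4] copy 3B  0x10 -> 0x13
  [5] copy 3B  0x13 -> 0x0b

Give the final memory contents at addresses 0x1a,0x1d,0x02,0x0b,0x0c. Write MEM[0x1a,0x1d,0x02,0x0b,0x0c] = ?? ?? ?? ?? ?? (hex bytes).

[0] 0x1c->0x08 len=2 : de f5
[1] 0x1a->0x03 len=2 : a7 62
[2] 0x0e->0x03 len=7 : 42 91 45 0a f9 f5 bb
[3] 0x0b->0x1a len=5 : ca 16 fa 42 91
[4] 0x10->0x13 len=3 : 45 0a f9
[5] 0x13->0x0b len=3 : 45 0a f9
query mem[0x1a]=0xca, mem[0x1d]=0x42, mem[0x02]=0xf4, mem[0x0b]=0x45, mem[0x0c]=0x0a

MEM[0x1a,0x1d,0x02,0x0b,0x0c] = ca 42 f4 45 0a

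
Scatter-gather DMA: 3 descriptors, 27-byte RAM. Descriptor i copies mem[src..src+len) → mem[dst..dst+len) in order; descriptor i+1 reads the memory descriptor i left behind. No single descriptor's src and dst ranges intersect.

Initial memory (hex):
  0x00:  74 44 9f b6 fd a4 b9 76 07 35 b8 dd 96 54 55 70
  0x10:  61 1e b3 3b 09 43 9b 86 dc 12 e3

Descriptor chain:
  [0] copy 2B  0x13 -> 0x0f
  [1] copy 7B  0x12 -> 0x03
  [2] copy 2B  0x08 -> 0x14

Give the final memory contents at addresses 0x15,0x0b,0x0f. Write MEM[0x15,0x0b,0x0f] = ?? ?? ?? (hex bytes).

  after D0: wrote 2B at 0x0f = 3b09
  after D1: wrote 7B at 0x03 = b33b09439b86dc
  after D2: wrote 2B at 0x14 = 86dc
query mem[0x15]=0xdc, mem[0x0b]=0xdd, mem[0x0f]=0x3b

MEM[0x15,0x0b,0x0f] = dc dd 3b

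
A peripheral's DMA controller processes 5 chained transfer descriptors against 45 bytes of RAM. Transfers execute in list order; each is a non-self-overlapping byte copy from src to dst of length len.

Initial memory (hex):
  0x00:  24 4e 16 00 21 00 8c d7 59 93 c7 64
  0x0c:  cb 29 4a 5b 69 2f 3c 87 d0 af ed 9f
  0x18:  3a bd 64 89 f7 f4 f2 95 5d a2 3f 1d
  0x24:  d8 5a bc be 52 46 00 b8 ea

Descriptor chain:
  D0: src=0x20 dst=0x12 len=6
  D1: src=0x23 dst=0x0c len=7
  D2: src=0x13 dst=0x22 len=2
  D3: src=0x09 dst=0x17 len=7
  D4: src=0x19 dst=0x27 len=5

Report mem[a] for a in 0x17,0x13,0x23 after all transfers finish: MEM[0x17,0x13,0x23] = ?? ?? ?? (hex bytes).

MEM[0x17,0x13,0x23] = 93 a2 3f

#0 dst[0x12+6] := {0x5d,0xa2,0x3f,0x1d,0xd8,0x5a}
#1 dst[0x0c+7] := {0x1d,0xd8,0x5a,0xbc,0xbe,0x52,0x46}
#2 dst[0x22+2] := {0xa2,0x3f}
#3 dst[0x17+7] := {0x93,0xc7,0x64,0x1d,0xd8,0x5a,0xbc}
#4 dst[0x27+5] := {0x64,0x1d,0xd8,0x5a,0xbc}
query mem[0x17]=0x93, mem[0x13]=0xa2, mem[0x23]=0x3f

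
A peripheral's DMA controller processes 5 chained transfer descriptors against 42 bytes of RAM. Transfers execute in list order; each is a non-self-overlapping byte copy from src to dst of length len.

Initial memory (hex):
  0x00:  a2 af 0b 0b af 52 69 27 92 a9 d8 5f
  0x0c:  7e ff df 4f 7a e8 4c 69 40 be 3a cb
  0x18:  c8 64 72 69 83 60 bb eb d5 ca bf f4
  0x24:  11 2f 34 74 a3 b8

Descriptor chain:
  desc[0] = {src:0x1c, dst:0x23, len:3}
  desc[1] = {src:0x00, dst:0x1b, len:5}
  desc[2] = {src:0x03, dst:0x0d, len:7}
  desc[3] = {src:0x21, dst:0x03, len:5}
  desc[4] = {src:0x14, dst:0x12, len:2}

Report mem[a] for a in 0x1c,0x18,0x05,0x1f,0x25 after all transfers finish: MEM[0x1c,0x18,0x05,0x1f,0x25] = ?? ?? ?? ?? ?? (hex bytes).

  after D0: wrote 3B at 0x23 = 8360bb
  after D1: wrote 5B at 0x1b = a2af0b0baf
  after D2: wrote 7B at 0x0d = 0baf52692792a9
  after D3: wrote 5B at 0x03 = cabf8360bb
  after D4: wrote 2B at 0x12 = 40be
query mem[0x1c]=0xaf, mem[0x18]=0xc8, mem[0x05]=0x83, mem[0x1f]=0xaf, mem[0x25]=0xbb

MEM[0x1c,0x18,0x05,0x1f,0x25] = af c8 83 af bb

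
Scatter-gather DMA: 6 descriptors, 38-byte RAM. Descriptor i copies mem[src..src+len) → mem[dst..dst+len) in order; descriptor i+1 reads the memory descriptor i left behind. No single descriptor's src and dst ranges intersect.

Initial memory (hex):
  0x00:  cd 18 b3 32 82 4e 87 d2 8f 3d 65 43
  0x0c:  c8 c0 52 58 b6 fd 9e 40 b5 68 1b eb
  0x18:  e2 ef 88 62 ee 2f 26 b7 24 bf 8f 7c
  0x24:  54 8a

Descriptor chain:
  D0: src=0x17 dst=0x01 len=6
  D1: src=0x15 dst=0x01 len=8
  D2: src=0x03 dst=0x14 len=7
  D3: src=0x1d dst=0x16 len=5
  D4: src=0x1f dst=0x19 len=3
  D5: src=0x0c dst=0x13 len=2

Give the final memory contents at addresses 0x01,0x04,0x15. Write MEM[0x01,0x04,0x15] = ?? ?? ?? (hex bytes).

[0] 0x17->0x01 len=6 : eb e2 ef 88 62 ee
[1] 0x15->0x01 len=8 : 68 1b eb e2 ef 88 62 ee
[2] 0x03->0x14 len=7 : eb e2 ef 88 62 ee 3d
[3] 0x1d->0x16 len=5 : 2f 26 b7 24 bf
[4] 0x1f->0x19 len=3 : b7 24 bf
[5] 0x0c->0x13 len=2 : c8 c0
query mem[0x01]=0x68, mem[0x04]=0xe2, mem[0x15]=0xe2

MEM[0x01,0x04,0x15] = 68 e2 e2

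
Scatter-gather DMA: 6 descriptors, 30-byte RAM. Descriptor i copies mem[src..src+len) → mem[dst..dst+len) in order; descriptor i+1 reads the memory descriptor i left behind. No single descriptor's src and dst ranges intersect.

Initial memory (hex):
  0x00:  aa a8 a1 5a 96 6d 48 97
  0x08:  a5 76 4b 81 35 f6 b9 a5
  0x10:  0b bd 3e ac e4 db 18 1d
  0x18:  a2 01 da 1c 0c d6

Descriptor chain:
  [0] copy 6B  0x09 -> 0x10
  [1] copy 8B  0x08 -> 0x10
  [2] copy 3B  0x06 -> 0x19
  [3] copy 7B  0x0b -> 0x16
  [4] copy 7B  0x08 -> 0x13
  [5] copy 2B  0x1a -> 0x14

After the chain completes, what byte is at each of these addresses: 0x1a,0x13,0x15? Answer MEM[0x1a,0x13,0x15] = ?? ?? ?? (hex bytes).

MEM[0x1a,0x13,0x15] = a5 a5 a5

D0: mem[0x10..0x15] <- [76 4b 81 35 f6 b9]
D1: mem[0x10..0x17] <- [a5 76 4b 81 35 f6 b9 a5]
D2: mem[0x19..0x1b] <- [48 97 a5]
D3: mem[0x16..0x1c] <- [81 35 f6 b9 a5 a5 76]
D4: mem[0x13..0x19] <- [a5 76 4b 81 35 f6 b9]
D5: mem[0x14..0x15] <- [a5 a5]
query mem[0x1a]=0xa5, mem[0x13]=0xa5, mem[0x15]=0xa5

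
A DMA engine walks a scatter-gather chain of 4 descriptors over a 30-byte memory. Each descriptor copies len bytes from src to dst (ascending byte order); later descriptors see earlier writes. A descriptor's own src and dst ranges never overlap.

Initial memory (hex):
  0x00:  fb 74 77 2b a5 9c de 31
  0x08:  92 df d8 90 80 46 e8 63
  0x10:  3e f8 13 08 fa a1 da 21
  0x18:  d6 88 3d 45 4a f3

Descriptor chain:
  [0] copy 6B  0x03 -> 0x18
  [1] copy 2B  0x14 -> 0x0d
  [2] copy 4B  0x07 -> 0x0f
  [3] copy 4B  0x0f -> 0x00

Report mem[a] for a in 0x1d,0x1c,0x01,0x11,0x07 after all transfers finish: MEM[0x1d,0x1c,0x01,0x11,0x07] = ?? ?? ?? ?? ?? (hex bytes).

#0 dst[0x18+6] := {0x2b,0xa5,0x9c,0xde,0x31,0x92}
#1 dst[0x0d+2] := {0xfa,0xa1}
#2 dst[0x0f+4] := {0x31,0x92,0xdf,0xd8}
#3 dst[0x00+4] := {0x31,0x92,0xdf,0xd8}
query mem[0x1d]=0x92, mem[0x1c]=0x31, mem[0x01]=0x92, mem[0x11]=0xdf, mem[0x07]=0x31

MEM[0x1d,0x1c,0x01,0x11,0x07] = 92 31 92 df 31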